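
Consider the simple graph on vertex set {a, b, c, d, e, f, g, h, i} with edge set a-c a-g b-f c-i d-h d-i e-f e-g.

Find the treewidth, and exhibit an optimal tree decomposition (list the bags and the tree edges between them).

The largest bag has 2 vertices, giving width 1; this decomposition certifies tw(G) ≤ 1. G has an edge, so its treewidth is at least 1. Therefore the treewidth is 1.

Treewidth 1.
Bags: B1 = {b, f}  B2 = {e, f}  B3 = {e, g}  B4 = {a, g}  B5 = {a, c}  B6 = {c, i}  B7 = {d, i}  B8 = {d, h}
Tree: B1–B2, B2–B3, B3–B4, B4–B5, B5–B6, B6–B7, B7–B8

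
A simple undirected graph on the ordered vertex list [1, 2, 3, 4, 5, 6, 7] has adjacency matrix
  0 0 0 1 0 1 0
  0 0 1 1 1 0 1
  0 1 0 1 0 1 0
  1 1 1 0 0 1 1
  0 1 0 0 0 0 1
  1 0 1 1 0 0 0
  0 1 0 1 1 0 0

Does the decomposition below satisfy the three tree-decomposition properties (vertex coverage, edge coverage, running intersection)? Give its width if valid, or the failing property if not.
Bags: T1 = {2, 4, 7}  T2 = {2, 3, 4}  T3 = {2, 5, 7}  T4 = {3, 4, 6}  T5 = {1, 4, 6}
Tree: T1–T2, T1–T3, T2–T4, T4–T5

Yes; width 2.

Checking the three conditions: (i) the bags cover all of {1, 2, 3, 4, 5, 6, 7}; (ii) for each edge, some bag contains both endpoints; (iii) the bags containing any fixed vertex form a subtree. All hold, so the decomposition is valid with width 3 − 1 = 2.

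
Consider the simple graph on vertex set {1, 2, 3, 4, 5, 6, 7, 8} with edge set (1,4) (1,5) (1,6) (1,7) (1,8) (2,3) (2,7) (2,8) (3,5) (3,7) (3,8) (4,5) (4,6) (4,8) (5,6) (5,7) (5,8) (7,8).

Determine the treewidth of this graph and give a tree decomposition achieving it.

Treewidth 3.
One optimal decomposition is:
Bags: B1 = {1, 5, 7, 8}  B2 = {1, 4, 5, 8}  B3 = {3, 5, 7, 8}  B4 = {1, 4, 5, 6}  B5 = {2, 3, 7, 8}
Tree: B1–B2, B1–B3, B2–B4, B3–B5

Every bag has size at most 4, so the width is 4 − 1 = 3 and tw(G) ≤ 3. Conversely, {2, 3, 7, 8} is a clique of size 4, and the vertices of any clique must share a bag in every tree decomposition; so some bag has ≥ 4 vertices and tw(G) ≥ 3. The upper and lower bounds meet at 3, so that is the treewidth.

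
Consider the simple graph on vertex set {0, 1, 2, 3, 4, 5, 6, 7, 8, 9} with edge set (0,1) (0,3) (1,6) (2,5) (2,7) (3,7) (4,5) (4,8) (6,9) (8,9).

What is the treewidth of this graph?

A width-2 tree decomposition is:
Bags: B1 = {2, 4, 5}  B2 = {2, 4, 8}  B3 = {2, 8, 9}  B4 = {2, 6, 9}  B5 = {1, 2, 6}  B6 = {0, 1, 2}  B7 = {0, 2, 3}  B8 = {2, 3, 7}
Tree: B1–B2, B2–B3, B3–B4, B4–B5, B5–B6, B6–B7, B7–B8
The largest bag has 3 vertices, giving width 2; this decomposition certifies tw(G) ≤ 2. For the lower bound, G contains the cycle 2–5–4–8–9–6–1–0–3–7–2, so G is not a forest; only forests have treewidth ≤ 1, hence tw(G) ≥ 2. Therefore the treewidth is 2.

2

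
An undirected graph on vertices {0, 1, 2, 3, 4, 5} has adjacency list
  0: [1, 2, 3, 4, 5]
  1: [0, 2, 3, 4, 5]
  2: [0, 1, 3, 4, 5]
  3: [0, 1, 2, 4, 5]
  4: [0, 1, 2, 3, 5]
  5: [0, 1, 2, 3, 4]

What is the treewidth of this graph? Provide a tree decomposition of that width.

With just one bag of size 6, the width is 6 − 1 = 5, so tw(G) ≤ 5. For the lower bound, the 6 vertices {0, 1, 2, 3, 4, 5} are pairwise adjacent, and any tree decomposition puts a clique entirely inside one bag — forcing width ≥ 5. The upper and lower bounds meet at 5, so that is the treewidth.

Treewidth 5.
One optimal decomposition is:
Bags: B1 = {0, 1, 2, 3, 4, 5}
Tree: (single bag)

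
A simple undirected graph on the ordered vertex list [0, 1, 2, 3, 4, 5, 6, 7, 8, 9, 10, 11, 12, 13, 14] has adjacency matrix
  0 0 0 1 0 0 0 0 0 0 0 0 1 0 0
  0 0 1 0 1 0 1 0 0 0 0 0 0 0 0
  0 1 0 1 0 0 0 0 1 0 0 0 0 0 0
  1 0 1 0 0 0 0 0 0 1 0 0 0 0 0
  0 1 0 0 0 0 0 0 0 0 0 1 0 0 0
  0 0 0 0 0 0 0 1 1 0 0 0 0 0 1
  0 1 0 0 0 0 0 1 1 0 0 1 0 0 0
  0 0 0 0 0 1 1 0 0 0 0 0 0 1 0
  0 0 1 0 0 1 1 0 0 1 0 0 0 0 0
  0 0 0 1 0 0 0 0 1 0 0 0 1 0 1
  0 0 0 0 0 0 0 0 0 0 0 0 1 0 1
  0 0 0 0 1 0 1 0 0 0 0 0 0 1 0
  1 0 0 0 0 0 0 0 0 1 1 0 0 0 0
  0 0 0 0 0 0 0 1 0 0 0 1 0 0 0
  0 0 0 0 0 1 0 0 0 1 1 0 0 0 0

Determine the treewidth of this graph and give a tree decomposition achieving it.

Treewidth 3.
One optimal decomposition is:
Bags: B1 = {4, 7, 11, 13}  B2 = {4, 6, 7, 11}  B3 = {1, 4, 6, 7}  B4 = {1, 5, 6, 7}  B5 = {1, 5, 6, 8}  B6 = {1, 2, 5, 8}  B7 = {2, 5, 8, 14}  B8 = {2, 8, 9, 14}  B9 = {2, 3, 9, 14}  B10 = {3, 9, 10, 14}  B11 = {3, 9, 10, 12}  B12 = {0, 3, 10, 12}
Tree: B1–B2, B2–B3, B3–B4, B4–B5, B5–B6, B6–B7, B7–B8, B8–B9, B9–B10, B10–B11, B11–B12

Every bag has size at most 4, so the width is 4 − 1 = 3 and tw(G) ≤ 3. For the lower bound: the 4 vertex sets {4,11,13}, {7}, {6}, {1,2,5,8} are disjoint, each induces a connected subgraph, and every pair is joined by at least one edge of G. Contracting each set to a single vertex therefore yields K_{4} as a minor, and since treewidth is minor-monotone, tw(G) ≥ tw(K_{4}) = 3. Hence tw(G) = 3 exactly.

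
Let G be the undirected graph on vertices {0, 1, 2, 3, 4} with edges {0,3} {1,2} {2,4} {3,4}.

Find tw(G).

A width-1 tree decomposition is:
Bags: B1 = {1, 2}  B2 = {2, 4}  B3 = {3, 4}  B4 = {0, 3}
Tree: B1–B2, B2–B3, B3–B4
Each bag holds 2 vertices, so the decomposition has width 1, which upper-bounds the treewidth. Any graph with an edge has treewidth ≥ 1, and G has the edge 1–2. Hence tw(G) = 1 exactly.

1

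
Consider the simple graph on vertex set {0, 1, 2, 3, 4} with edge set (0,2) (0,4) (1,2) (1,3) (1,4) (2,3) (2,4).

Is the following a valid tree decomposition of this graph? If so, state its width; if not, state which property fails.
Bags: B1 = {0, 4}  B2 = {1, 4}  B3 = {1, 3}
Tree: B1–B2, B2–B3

A tree decomposition must satisfy three properties: every vertex lies in some bag; for every edge, both endpoints lie together in some bag; and for every vertex, the bags containing it form a connected subtree. Here vertex 2 appears in no bag, so the decomposition is invalid.

No — vertex 2 appears in no bag.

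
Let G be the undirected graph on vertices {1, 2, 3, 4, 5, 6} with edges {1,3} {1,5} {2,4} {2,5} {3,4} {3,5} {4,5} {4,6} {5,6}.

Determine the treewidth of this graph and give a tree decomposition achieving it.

Every bag has size at most 3, so the width is 3 − 1 = 2 and tw(G) ≤ 2. On the other hand G contains the 3-clique {1, 3, 5}. A clique must lie in a single bag of any decomposition, so no decomposition can have width below 2. Therefore the treewidth is 2.

Treewidth 2.
One optimal decomposition is:
Bags: B1 = {3, 4, 5}  B2 = {2, 4, 5}  B3 = {1, 3, 5}  B4 = {4, 5, 6}
Tree: B1–B2, B1–B3, B2–B4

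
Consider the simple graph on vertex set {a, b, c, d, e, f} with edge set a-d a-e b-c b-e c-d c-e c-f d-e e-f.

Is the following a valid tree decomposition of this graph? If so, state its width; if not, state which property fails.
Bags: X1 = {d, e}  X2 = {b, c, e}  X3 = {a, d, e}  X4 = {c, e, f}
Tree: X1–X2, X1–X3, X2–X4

No — edge (c,d) lies in no bag.

A tree decomposition must satisfy three properties: every vertex lies in some bag; for every edge, both endpoints lie together in some bag; and for every vertex, the bags containing it form a connected subtree. Here edge (c,d) lies in no bag, so the decomposition is invalid.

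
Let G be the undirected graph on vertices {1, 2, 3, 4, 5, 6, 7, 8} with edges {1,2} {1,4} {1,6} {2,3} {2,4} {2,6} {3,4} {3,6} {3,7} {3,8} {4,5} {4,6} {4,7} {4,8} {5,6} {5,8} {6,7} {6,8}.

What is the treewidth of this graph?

3

A width-3 tree decomposition is:
Bags: B1 = {3, 4, 6, 7}  B2 = {3, 4, 6, 8}  B3 = {2, 3, 4, 6}  B4 = {4, 5, 6, 8}  B5 = {1, 2, 4, 6}
Tree: B1–B2, B2–B3, B2–B4, B3–B5
Each bag holds 4 vertices, so the decomposition has width 3, which upper-bounds the treewidth. On the other hand G contains the 4-clique {1, 2, 4, 6}. A clique must lie in a single bag of any decomposition, so no decomposition can have width below 3. Therefore the treewidth is 3.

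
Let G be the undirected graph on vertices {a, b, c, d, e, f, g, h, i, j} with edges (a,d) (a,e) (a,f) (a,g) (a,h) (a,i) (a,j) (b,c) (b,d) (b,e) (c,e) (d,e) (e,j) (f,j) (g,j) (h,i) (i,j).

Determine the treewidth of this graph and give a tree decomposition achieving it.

Treewidth 2.
Bags: B1 = {a, e, j}  B2 = {a, d, e}  B3 = {a, i, j}  B4 = {a, h, i}  B5 = {a, g, j}  B6 = {b, d, e}  B7 = {a, f, j}  B8 = {b, c, e}
Tree: B1–B2, B1–B3, B3–B4, B3–B5, B2–B6, B3–B7, B6–B8

Every bag has size at most 3, so the width is 3 − 1 = 2 and tw(G) ≤ 2. For the lower bound, the 3 vertices {b, c, e} are pairwise adjacent, and any tree decomposition puts a clique entirely inside one bag — forcing width ≥ 2. The upper and lower bounds meet at 2, so that is the treewidth.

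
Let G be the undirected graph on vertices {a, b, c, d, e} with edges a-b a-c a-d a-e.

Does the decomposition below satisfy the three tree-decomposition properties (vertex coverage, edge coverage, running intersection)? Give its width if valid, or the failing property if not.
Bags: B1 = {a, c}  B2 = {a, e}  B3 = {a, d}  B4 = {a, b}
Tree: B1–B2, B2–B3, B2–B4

Checking the three conditions: (i) the bags cover all of {a, b, c, d, e}; (ii) for each edge, some bag contains both endpoints; (iii) the bags containing any fixed vertex form a subtree. All hold, so the decomposition is valid with width 2 − 1 = 1.

Yes; width 1.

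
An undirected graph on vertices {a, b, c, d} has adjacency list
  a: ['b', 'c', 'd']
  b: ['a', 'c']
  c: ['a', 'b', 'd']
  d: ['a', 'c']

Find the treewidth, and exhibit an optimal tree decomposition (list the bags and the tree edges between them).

Treewidth 2.
One such decomposition:
Bags: B1 = {a, b, c}  B2 = {a, c, d}
Tree: B1–B2

Every bag has size at most 3, so the width is 3 − 1 = 2 and tw(G) ≤ 2. For the lower bound, the 3 vertices {a, c, d} are pairwise adjacent, and any tree decomposition puts a clique entirely inside one bag — forcing width ≥ 2. Therefore the treewidth is 2.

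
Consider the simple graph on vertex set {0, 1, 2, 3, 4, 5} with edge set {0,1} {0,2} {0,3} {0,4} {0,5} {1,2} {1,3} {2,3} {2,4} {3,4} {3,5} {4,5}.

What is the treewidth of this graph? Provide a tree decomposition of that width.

Treewidth 3.
Bags: B1 = {0, 2, 3, 4}  B2 = {0, 3, 4, 5}  B3 = {0, 1, 2, 3}
Tree: B1–B2, B1–B3

Each bag holds 4 vertices, so the decomposition has width 3, which upper-bounds the treewidth. Conversely, {0, 1, 2, 3} is a clique of size 4, and the vertices of any clique must share a bag in every tree decomposition; so some bag has ≥ 4 vertices and tw(G) ≥ 3. The upper and lower bounds meet at 3, so that is the treewidth.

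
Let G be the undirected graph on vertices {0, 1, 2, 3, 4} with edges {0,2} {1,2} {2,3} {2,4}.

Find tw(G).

1

A width-1 tree decomposition is:
Bags: B1 = {2, 3}  B2 = {2, 4}  B3 = {1, 2}  B4 = {0, 2}
Tree: B1–B2, B1–B3, B2–B4
Every bag has size at most 2, so the width is 2 − 1 = 1 and tw(G) ≤ 1. Any graph with an edge has treewidth ≥ 1, and G has the edge 2–3. Hence tw(G) = 1 exactly.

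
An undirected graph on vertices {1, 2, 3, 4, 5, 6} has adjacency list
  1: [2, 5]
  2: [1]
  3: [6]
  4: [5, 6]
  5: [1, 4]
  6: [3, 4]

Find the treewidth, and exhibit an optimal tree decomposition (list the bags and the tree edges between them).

Every bag has size at most 2, so the width is 2 − 1 = 1 and tw(G) ≤ 1. Any graph with an edge has treewidth ≥ 1, and G has the edge 2–1. Hence tw(G) = 1 exactly.

Treewidth 1.
One such decomposition:
Bags: B1 = {1, 2}  B2 = {1, 5}  B3 = {4, 5}  B4 = {4, 6}  B5 = {3, 6}
Tree: B1–B2, B2–B3, B3–B4, B4–B5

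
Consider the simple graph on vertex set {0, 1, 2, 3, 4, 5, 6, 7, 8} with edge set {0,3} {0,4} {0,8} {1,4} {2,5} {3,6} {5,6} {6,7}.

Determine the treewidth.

A width-1 tree decomposition is:
Bags: B1 = {3, 6}  B2 = {0, 3}  B3 = {0, 4}  B4 = {1, 4}  B5 = {5, 6}  B6 = {0, 8}  B7 = {6, 7}  B8 = {2, 5}
Tree: B1–B2, B2–B3, B3–B4, B1–B5, B3–B6, B1–B7, B5–B8
Each bag holds 2 vertices, so the decomposition has width 1, which upper-bounds the treewidth. Any graph with an edge has treewidth ≥ 1, and G has the edge 3–6. Therefore the treewidth is 1.

1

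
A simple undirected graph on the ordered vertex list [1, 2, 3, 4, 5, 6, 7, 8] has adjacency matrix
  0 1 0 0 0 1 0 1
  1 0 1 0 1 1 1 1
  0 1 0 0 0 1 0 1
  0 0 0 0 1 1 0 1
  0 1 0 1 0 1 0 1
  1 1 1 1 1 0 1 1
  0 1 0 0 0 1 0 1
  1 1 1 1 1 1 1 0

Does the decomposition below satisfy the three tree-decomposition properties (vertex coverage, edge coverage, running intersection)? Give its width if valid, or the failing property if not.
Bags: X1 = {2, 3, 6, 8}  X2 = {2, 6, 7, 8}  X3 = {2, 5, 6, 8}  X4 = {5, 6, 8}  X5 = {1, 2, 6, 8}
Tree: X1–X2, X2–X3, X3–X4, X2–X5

A tree decomposition must satisfy three properties: every vertex lies in some bag; for every edge, both endpoints lie together in some bag; and for every vertex, the bags containing it form a connected subtree. Here vertex 4 appears in no bag, so the decomposition is invalid.

No — vertex 4 appears in no bag.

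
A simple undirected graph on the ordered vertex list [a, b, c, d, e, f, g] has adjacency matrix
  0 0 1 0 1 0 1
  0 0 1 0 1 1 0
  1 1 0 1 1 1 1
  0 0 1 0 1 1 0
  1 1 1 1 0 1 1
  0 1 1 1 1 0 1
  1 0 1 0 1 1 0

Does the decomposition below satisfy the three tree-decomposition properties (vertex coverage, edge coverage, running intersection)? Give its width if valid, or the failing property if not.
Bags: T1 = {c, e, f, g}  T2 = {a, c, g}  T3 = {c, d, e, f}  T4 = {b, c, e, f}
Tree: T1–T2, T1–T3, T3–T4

No — edge (e,a) lies in no bag.

A tree decomposition must satisfy three properties: every vertex lies in some bag; for every edge, both endpoints lie together in some bag; and for every vertex, the bags containing it form a connected subtree. Here edge (e,a) lies in no bag, so the decomposition is invalid.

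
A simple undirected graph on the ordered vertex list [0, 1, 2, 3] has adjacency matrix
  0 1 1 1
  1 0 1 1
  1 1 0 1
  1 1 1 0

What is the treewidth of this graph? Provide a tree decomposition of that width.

Treewidth 3.
One such decomposition:
Bags: B1 = {0, 1, 2, 3}
Tree: (single bag)

A single bag containing all 4 vertices is trivially a valid decomposition of width 3. Conversely, {0, 1, 2, 3} is a clique of size 4, and the vertices of any clique must share a bag in every tree decomposition; so some bag has ≥ 4 vertices and tw(G) ≥ 3. The upper and lower bounds meet at 3, so that is the treewidth.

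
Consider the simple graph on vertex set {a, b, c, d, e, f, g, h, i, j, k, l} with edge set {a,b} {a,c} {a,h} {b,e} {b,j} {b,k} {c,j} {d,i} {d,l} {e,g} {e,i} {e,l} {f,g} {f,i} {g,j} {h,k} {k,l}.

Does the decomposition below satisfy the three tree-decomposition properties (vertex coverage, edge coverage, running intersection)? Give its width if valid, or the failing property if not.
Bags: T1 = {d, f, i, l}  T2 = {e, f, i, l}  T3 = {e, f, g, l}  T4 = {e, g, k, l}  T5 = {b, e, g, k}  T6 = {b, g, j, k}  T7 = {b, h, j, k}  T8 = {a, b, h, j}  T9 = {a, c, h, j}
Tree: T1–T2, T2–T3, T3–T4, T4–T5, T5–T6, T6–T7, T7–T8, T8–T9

Checking the three conditions: (i) the bags cover all of {a, b, c, d, e, f, g, h, i, j, k, l}; (ii) for each edge, some bag contains both endpoints; (iii) the bags containing any fixed vertex form a subtree. All hold, so the decomposition is valid with width 4 − 1 = 3.

Yes; width 3.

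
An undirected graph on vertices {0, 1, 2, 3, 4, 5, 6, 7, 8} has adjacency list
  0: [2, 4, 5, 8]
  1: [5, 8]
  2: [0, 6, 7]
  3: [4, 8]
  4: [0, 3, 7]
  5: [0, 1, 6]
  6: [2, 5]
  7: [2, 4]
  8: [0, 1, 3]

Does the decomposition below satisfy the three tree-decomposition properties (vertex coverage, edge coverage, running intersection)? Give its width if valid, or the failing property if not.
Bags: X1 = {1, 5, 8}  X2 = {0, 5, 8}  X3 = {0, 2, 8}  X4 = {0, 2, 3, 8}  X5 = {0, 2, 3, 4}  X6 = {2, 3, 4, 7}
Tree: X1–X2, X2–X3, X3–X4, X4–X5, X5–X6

No — vertex 6 appears in no bag.

A tree decomposition must satisfy three properties: every vertex lies in some bag; for every edge, both endpoints lie together in some bag; and for every vertex, the bags containing it form a connected subtree. Here vertex 6 appears in no bag, so the decomposition is invalid.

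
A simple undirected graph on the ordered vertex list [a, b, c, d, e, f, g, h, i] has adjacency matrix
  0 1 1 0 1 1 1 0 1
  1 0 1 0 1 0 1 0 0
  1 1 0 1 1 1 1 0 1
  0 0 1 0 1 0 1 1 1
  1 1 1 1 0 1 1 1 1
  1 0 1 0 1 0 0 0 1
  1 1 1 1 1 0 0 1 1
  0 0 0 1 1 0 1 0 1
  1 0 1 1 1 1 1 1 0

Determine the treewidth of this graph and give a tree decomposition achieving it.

Each bag holds 5 vertices, so the decomposition has width 4, which upper-bounds the treewidth. For the lower bound, the 5 vertices {a, b, c, e, g} are pairwise adjacent, and any tree decomposition puts a clique entirely inside one bag — forcing width ≥ 4. Therefore the treewidth is 4.

Treewidth 4.
One such decomposition:
Bags: B1 = {a, c, e, g, i}  B2 = {c, d, e, g, i}  B3 = {d, e, g, h, i}  B4 = {a, b, c, e, g}  B5 = {a, c, e, f, i}
Tree: B1–B2, B2–B3, B1–B4, B1–B5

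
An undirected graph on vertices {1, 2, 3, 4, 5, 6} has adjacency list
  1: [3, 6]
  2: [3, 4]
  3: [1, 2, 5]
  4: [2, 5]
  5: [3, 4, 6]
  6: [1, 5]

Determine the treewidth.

A width-2 tree decomposition is:
Bags: B1 = {2, 3, 4}  B2 = {3, 4, 5}  B3 = {1, 3, 5}  B4 = {1, 5, 6}
Tree: B1–B2, B2–B3, B3–B4
Each bag holds 3 vertices, so the decomposition has width 2, which upper-bounds the treewidth. Since 2–4–5–3–2 is a cycle in G, G is not acyclic. Forests are exactly the graphs of treewidth ≤ 1, so tw(G) ≥ 2. Combining the bounds, tw(G) = 2.

2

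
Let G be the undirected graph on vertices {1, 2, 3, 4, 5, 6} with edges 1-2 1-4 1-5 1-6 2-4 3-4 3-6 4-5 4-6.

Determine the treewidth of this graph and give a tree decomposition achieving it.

Treewidth 2.
One optimal decomposition is:
Bags: B1 = {3, 4, 6}  B2 = {1, 4, 6}  B3 = {1, 4, 5}  B4 = {1, 2, 4}
Tree: B1–B2, B2–B3, B3–B4

Each bag holds 3 vertices, so the decomposition has width 2, which upper-bounds the treewidth. For the lower bound, the 3 vertices {1, 2, 4} are pairwise adjacent, and any tree decomposition puts a clique entirely inside one bag — forcing width ≥ 2. Hence tw(G) = 2 exactly.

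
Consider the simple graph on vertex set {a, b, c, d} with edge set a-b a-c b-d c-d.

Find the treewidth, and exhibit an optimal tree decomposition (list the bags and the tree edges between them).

The largest bag has 3 vertices, giving width 2; this decomposition certifies tw(G) ≤ 2. The edges a–c–d–b–a form a cycle, so G is not a tree and its treewidth is at least 2. The upper and lower bounds meet at 2, so that is the treewidth.

Treewidth 2.
One such decomposition:
Bags: B1 = {a, c, d}  B2 = {a, b, d}
Tree: B1–B2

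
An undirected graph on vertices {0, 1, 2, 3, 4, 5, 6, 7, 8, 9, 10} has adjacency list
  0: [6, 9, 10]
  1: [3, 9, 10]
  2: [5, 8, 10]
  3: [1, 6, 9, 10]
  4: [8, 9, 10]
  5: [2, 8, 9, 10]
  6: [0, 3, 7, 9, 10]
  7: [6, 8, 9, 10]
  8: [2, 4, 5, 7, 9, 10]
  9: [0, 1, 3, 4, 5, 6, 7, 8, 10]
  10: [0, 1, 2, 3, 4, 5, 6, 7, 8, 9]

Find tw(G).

A width-3 tree decomposition is:
Bags: B1 = {1, 3, 9, 10}  B2 = {3, 6, 9, 10}  B3 = {6, 7, 9, 10}  B4 = {7, 8, 9, 10}  B5 = {5, 8, 9, 10}  B6 = {4, 8, 9, 10}  B7 = {0, 6, 9, 10}  B8 = {2, 5, 8, 10}
Tree: B1–B2, B2–B3, B3–B4, B4–B5, B5–B6, B3–B7, B5–B8
Each bag holds 4 vertices, so the decomposition has width 3, which upper-bounds the treewidth. Conversely, {1, 3, 9, 10} is a clique of size 4, and the vertices of any clique must share a bag in every tree decomposition; so some bag has ≥ 4 vertices and tw(G) ≥ 3. Combining the bounds, tw(G) = 3.

3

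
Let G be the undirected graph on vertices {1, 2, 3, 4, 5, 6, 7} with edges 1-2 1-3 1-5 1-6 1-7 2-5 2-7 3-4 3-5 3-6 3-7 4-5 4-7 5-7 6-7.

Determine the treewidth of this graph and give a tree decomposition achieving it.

Treewidth 3.
One such decomposition:
Bags: B1 = {1, 2, 5, 7}  B2 = {1, 3, 5, 7}  B3 = {1, 3, 6, 7}  B4 = {3, 4, 5, 7}
Tree: B1–B2, B2–B3, B2–B4

Each bag holds 4 vertices, so the decomposition has width 3, which upper-bounds the treewidth. On the other hand G contains the 4-clique {1, 2, 5, 7}. A clique must lie in a single bag of any decomposition, so no decomposition can have width below 3. Combining the bounds, tw(G) = 3.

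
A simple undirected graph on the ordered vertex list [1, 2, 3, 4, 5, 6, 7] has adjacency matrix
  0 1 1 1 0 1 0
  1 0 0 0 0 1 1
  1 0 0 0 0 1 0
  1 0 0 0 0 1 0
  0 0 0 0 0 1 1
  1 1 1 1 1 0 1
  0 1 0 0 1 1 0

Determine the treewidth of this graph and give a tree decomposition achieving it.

Treewidth 2.
One such decomposition:
Bags: B1 = {2, 6, 7}  B2 = {1, 2, 6}  B3 = {1, 4, 6}  B4 = {5, 6, 7}  B5 = {1, 3, 6}
Tree: B1–B2, B2–B3, B1–B4, B3–B5

Each bag holds 3 vertices, so the decomposition has width 2, which upper-bounds the treewidth. On the other hand G contains the 3-clique {1, 2, 6}. A clique must lie in a single bag of any decomposition, so no decomposition can have width below 2. Therefore the treewidth is 2.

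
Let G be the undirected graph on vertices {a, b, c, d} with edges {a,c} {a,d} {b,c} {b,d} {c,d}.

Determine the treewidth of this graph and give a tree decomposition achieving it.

Each bag holds 3 vertices, so the decomposition has width 2, which upper-bounds the treewidth. Conversely, {a, c, d} is a clique of size 3, and the vertices of any clique must share a bag in every tree decomposition; so some bag has ≥ 3 vertices and tw(G) ≥ 2. The upper and lower bounds meet at 2, so that is the treewidth.

Treewidth 2.
One such decomposition:
Bags: B1 = {b, c, d}  B2 = {a, c, d}
Tree: B1–B2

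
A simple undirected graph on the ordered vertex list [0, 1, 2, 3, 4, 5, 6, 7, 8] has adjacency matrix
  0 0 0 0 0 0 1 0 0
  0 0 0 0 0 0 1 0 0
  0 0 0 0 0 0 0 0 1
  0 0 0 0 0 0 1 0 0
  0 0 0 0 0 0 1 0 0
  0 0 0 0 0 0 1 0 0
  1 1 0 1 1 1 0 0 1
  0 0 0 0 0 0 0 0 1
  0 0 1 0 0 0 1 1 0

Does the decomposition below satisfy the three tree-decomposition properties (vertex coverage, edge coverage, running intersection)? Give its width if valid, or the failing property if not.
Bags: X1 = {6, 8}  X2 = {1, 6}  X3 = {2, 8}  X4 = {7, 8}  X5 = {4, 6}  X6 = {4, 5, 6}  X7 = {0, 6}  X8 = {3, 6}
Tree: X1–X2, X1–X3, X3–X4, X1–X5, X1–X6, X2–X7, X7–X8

No — bags containing vertex 4 are not connected in the tree.

A tree decomposition must satisfy three properties: every vertex lies in some bag; for every edge, both endpoints lie together in some bag; and for every vertex, the bags containing it form a connected subtree. Here bags containing vertex 4 are not connected in the tree, so the decomposition is invalid.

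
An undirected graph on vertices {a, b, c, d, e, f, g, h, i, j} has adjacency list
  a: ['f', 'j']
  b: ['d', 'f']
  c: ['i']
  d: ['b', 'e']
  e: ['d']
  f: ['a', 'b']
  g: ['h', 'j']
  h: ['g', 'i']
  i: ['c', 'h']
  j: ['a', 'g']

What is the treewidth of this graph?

1

A width-1 tree decomposition is:
Bags: B1 = {d, e}  B2 = {b, d}  B3 = {b, f}  B4 = {a, f}  B5 = {a, j}  B6 = {g, j}  B7 = {g, h}  B8 = {h, i}  B9 = {c, i}
Tree: B1–B2, B2–B3, B3–B4, B4–B5, B5–B6, B6–B7, B7–B8, B8–B9
Each bag holds 2 vertices, so the decomposition has width 1, which upper-bounds the treewidth. Since G has at least one edge (e.g. e–d), it is not an edgeless graph, so tw(G) ≥ 1. Combining the bounds, tw(G) = 1.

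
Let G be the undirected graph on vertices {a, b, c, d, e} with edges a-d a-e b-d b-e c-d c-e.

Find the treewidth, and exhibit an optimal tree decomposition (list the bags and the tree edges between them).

Treewidth 2.
One such decomposition:
Bags: B1 = {c, d, e}  B2 = {b, d, e}  B3 = {a, d, e}
Tree: B1–B2, B2–B3

Every bag has size at most 3, so the width is 3 − 1 = 2 and tw(G) ≤ 2. The edges c–d–b–e–c form a cycle, so G is not a tree and its treewidth is at least 2. Therefore the treewidth is 2.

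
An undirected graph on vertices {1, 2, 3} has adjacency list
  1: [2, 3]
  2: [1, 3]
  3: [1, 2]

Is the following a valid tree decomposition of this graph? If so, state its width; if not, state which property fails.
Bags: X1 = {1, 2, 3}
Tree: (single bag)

Vertex coverage: the bags together contain {1, 2, 3}, the full vertex set. Edge coverage: each edge of G has both endpoints in at least one bag. Running intersection: for every vertex, the bags containing it form a connected subtree. All three properties hold, so this is a valid tree decomposition of width max|bag| − 1 = 2, and hence tw(G) ≤ 2.

Yes; width 2.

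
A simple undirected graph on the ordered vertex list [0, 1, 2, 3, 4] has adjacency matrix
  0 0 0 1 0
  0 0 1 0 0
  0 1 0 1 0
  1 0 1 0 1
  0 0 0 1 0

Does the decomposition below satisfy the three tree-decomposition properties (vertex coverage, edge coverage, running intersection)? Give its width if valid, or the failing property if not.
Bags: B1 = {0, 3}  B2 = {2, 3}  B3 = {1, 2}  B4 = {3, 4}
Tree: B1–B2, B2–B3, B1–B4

Yes; width 1.

Checking the three conditions: (i) the bags cover all of {0, 1, 2, 3, 4}; (ii) for each edge, some bag contains both endpoints; (iii) the bags containing any fixed vertex form a subtree. All hold, so the decomposition is valid with width 2 − 1 = 1.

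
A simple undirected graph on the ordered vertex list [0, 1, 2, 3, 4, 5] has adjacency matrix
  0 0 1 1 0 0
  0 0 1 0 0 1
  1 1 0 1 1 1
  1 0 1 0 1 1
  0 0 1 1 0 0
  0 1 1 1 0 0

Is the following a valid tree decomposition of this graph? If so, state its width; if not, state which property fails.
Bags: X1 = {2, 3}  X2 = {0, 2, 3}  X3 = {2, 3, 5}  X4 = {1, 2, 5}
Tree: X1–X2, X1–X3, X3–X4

No — vertex 4 appears in no bag.

A tree decomposition must satisfy three properties: every vertex lies in some bag; for every edge, both endpoints lie together in some bag; and for every vertex, the bags containing it form a connected subtree. Here vertex 4 appears in no bag, so the decomposition is invalid.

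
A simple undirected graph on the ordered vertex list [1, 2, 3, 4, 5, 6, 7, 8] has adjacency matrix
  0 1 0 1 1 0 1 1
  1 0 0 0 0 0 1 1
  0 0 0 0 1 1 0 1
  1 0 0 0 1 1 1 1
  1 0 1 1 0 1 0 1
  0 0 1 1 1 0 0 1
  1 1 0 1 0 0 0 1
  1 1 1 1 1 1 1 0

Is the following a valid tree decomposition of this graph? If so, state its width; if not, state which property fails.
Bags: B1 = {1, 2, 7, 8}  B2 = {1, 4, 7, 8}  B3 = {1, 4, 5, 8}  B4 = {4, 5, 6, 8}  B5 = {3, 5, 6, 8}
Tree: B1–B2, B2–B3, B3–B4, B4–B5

Checking the three conditions: (i) the bags cover all of {1, 2, 3, 4, 5, 6, 7, 8}; (ii) for each edge, some bag contains both endpoints; (iii) the bags containing any fixed vertex form a subtree. All hold, so the decomposition is valid with width 4 − 1 = 3.

Yes; width 3.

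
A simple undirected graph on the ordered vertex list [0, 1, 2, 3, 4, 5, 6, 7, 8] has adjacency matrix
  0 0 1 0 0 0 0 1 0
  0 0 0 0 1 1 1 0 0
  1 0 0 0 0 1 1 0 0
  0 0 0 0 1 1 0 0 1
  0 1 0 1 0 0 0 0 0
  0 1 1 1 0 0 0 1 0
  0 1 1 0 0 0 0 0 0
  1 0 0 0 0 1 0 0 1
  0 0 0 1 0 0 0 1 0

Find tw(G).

A width-3 tree decomposition is:
Bags: B1 = {3, 4, 7, 8}  B2 = {3, 4, 5, 7}  B3 = {1, 4, 5, 7}  B4 = {0, 1, 5, 7}  B5 = {0, 1, 2, 5}  B6 = {0, 1, 2, 6}
Tree: B1–B2, B2–B3, B3–B4, B4–B5, B5–B6
Each bag holds 4 vertices, so the decomposition has width 3, which upper-bounds the treewidth. For the lower bound: the 4 vertex sets {3,4,8}, {7}, {5}, {0,1,2,6} are disjoint, each induces a connected subgraph, and every pair is joined by at least one edge of G. Contracting each set to a single vertex therefore yields K_{4} as a minor, and since treewidth is minor-monotone, tw(G) ≥ tw(K_{4}) = 3. Therefore the treewidth is 3.

3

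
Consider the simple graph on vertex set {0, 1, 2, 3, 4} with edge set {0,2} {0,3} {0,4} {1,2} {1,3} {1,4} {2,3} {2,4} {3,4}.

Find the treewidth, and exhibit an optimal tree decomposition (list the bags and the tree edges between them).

Treewidth 3.
One such decomposition:
Bags: B1 = {0, 2, 3, 4}  B2 = {1, 2, 3, 4}
Tree: B1–B2

Each bag holds 4 vertices, so the decomposition has width 3, which upper-bounds the treewidth. On the other hand G contains the 4-clique {0, 2, 3, 4}. A clique must lie in a single bag of any decomposition, so no decomposition can have width below 3. The upper and lower bounds meet at 3, so that is the treewidth.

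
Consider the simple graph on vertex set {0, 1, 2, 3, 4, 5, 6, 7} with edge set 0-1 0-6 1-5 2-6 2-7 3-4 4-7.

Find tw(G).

A width-1 tree decomposition is:
Bags: B1 = {3, 4}  B2 = {4, 7}  B3 = {2, 7}  B4 = {2, 6}  B5 = {0, 6}  B6 = {0, 1}  B7 = {1, 5}
Tree: B1–B2, B2–B3, B3–B4, B4–B5, B5–B6, B6–B7
The largest bag has 2 vertices, giving width 1; this decomposition certifies tw(G) ≤ 1. G has an edge, so its treewidth is at least 1. Hence tw(G) = 1 exactly.

1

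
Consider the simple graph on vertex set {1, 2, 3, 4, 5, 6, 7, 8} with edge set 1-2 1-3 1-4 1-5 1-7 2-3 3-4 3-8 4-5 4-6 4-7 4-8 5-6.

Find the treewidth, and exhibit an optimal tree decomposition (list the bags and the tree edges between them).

The largest bag has 3 vertices, giving width 2; this decomposition certifies tw(G) ≤ 2. For the lower bound, the 3 vertices {1, 2, 3} are pairwise adjacent, and any tree decomposition puts a clique entirely inside one bag — forcing width ≥ 2. The upper and lower bounds meet at 2, so that is the treewidth.

Treewidth 2.
One optimal decomposition is:
Bags: B1 = {1, 3, 4}  B2 = {1, 4, 5}  B3 = {1, 4, 7}  B4 = {4, 5, 6}  B5 = {1, 2, 3}  B6 = {3, 4, 8}
Tree: B1–B2, B1–B3, B2–B4, B1–B5, B1–B6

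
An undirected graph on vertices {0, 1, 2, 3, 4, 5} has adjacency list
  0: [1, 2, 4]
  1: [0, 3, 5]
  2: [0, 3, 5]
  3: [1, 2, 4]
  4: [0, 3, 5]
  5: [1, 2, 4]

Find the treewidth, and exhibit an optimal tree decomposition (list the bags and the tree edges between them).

Treewidth 3.
One such decomposition:
Bags: B1 = {0, 2, 3, 5}  B2 = {0, 3, 4, 5}  B3 = {0, 1, 3, 5}
Tree: B1–B2, B2–B3

Every bag has size at most 4, so the width is 4 − 1 = 3 and tw(G) ≤ 3. For the lower bound: the 4 vertex sets {0,2}, {3,4}, {5}, {1} are disjoint, each induces a connected subgraph, and every pair is joined by at least one edge of G. Contracting each set to a single vertex therefore yields K_{4} as a minor, and since treewidth is minor-monotone, tw(G) ≥ tw(K_{4}) = 3. Hence tw(G) = 3 exactly.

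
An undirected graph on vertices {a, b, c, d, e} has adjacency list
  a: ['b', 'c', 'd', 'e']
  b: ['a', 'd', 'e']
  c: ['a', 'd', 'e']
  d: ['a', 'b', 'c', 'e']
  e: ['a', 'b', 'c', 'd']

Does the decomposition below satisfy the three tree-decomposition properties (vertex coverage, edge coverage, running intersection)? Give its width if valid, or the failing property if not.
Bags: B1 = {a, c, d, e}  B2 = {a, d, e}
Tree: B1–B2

No — vertex b appears in no bag.

A tree decomposition must satisfy three properties: every vertex lies in some bag; for every edge, both endpoints lie together in some bag; and for every vertex, the bags containing it form a connected subtree. Here vertex b appears in no bag, so the decomposition is invalid.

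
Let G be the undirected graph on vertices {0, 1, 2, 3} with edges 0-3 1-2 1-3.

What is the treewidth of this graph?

1

A width-1 tree decomposition is:
Bags: B1 = {1, 2}  B2 = {1, 3}  B3 = {0, 3}
Tree: B1–B2, B2–B3
Every bag has size at most 2, so the width is 2 − 1 = 1 and tw(G) ≤ 1. Since G has at least one edge (e.g. 2–1), it is not an edgeless graph, so tw(G) ≥ 1. Combining the bounds, tw(G) = 1.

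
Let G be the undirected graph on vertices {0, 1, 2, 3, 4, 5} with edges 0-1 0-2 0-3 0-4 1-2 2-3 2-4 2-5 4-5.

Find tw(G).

2

A width-2 tree decomposition is:
Bags: B1 = {0, 2, 3}  B2 = {0, 2, 4}  B3 = {2, 4, 5}  B4 = {0, 1, 2}
Tree: B1–B2, B2–B3, B1–B4
Every bag has size at most 3, so the width is 3 − 1 = 2 and tw(G) ≤ 2. Conversely, {0, 1, 2} is a clique of size 3, and the vertices of any clique must share a bag in every tree decomposition; so some bag has ≥ 3 vertices and tw(G) ≥ 2. The upper and lower bounds meet at 2, so that is the treewidth.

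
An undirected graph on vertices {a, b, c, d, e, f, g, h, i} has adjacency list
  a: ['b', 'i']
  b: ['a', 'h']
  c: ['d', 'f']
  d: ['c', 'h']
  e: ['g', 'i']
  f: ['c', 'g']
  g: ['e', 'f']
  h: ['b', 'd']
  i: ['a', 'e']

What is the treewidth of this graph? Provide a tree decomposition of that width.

Treewidth 2.
One such decomposition:
Bags: B1 = {c, d, h}  B2 = {b, c, h}  B3 = {a, b, c}  B4 = {a, c, i}  B5 = {c, e, i}  B6 = {c, e, g}  B7 = {c, f, g}
Tree: B1–B2, B2–B3, B3–B4, B4–B5, B5–B6, B6–B7

The largest bag has 3 vertices, giving width 2; this decomposition certifies tw(G) ≤ 2. For the lower bound, G contains the cycle c–d–h–b–a–i–e–g–f–c, so G is not a forest; only forests have treewidth ≤ 1, hence tw(G) ≥ 2. The upper and lower bounds meet at 2, so that is the treewidth.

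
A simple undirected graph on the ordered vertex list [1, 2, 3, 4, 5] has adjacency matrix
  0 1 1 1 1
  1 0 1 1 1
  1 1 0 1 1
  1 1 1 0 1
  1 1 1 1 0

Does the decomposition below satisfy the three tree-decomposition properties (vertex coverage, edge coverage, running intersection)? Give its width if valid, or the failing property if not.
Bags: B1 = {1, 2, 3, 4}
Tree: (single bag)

No — vertex 5 appears in no bag.

A tree decomposition must satisfy three properties: every vertex lies in some bag; for every edge, both endpoints lie together in some bag; and for every vertex, the bags containing it form a connected subtree. Here vertex 5 appears in no bag, so the decomposition is invalid.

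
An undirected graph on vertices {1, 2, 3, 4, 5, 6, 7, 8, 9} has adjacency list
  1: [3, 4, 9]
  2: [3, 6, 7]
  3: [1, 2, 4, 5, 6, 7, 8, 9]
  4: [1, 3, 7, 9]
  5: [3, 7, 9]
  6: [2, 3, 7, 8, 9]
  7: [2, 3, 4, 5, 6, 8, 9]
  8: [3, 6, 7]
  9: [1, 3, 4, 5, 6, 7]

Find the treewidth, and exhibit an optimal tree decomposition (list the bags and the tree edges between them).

Each bag holds 4 vertices, so the decomposition has width 3, which upper-bounds the treewidth. For the lower bound, the 4 vertices {1, 3, 4, 9} are pairwise adjacent, and any tree decomposition puts a clique entirely inside one bag — forcing width ≥ 3. Therefore the treewidth is 3.

Treewidth 3.
One such decomposition:
Bags: B1 = {3, 4, 7, 9}  B2 = {3, 6, 7, 9}  B3 = {2, 3, 6, 7}  B4 = {3, 5, 7, 9}  B5 = {1, 3, 4, 9}  B6 = {3, 6, 7, 8}
Tree: B1–B2, B2–B3, B1–B4, B1–B5, B3–B6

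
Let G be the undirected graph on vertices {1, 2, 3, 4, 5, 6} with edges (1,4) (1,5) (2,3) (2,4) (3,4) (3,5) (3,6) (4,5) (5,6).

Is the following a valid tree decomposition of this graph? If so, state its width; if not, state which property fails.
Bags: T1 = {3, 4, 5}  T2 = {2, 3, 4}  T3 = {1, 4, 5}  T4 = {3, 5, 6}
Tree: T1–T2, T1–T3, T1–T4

Vertex coverage: the bags together contain {1, 2, 3, 4, 5, 6}, the full vertex set. Edge coverage: each edge of G has both endpoints in at least one bag. Running intersection: for every vertex, the bags containing it form a connected subtree. All three properties hold, so this is a valid tree decomposition of width max|bag| − 1 = 2, and hence tw(G) ≤ 2.

Yes; width 2.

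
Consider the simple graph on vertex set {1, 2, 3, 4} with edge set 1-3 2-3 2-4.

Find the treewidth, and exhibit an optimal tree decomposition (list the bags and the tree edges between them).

Treewidth 1.
One such decomposition:
Bags: B1 = {2, 4}  B2 = {2, 3}  B3 = {1, 3}
Tree: B1–B2, B2–B3

The largest bag has 2 vertices, giving width 1; this decomposition certifies tw(G) ≤ 1. G has an edge, so its treewidth is at least 1. Combining the bounds, tw(G) = 1.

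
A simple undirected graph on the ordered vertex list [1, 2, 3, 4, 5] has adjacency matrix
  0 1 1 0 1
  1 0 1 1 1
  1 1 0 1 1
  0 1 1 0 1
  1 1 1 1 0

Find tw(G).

3

A width-3 tree decomposition is:
Bags: B1 = {1, 2, 3, 5}  B2 = {2, 3, 4, 5}
Tree: B1–B2
The largest bag has 4 vertices, giving width 3; this decomposition certifies tw(G) ≤ 3. For the lower bound, the 4 vertices {1, 2, 3, 5} are pairwise adjacent, and any tree decomposition puts a clique entirely inside one bag — forcing width ≥ 3. Therefore the treewidth is 3.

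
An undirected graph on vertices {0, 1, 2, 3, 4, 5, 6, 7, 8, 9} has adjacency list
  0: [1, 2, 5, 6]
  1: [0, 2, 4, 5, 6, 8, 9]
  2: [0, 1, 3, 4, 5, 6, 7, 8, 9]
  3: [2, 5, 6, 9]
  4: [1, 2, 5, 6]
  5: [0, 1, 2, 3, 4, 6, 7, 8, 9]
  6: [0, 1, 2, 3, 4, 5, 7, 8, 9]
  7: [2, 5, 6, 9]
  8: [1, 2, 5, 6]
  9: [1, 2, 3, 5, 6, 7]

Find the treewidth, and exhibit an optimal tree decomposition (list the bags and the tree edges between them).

Treewidth 4.
Bags: B1 = {1, 2, 4, 5, 6}  B2 = {1, 2, 5, 6, 8}  B3 = {1, 2, 5, 6, 9}  B4 = {2, 5, 6, 7, 9}  B5 = {2, 3, 5, 6, 9}  B6 = {0, 1, 2, 5, 6}
Tree: B1–B2, B2–B3, B3–B4, B4–B5, B1–B6

Each bag holds 5 vertices, so the decomposition has width 4, which upper-bounds the treewidth. Conversely, {0, 1, 2, 5, 6} is a clique of size 5, and the vertices of any clique must share a bag in every tree decomposition; so some bag has ≥ 5 vertices and tw(G) ≥ 4. The upper and lower bounds meet at 4, so that is the treewidth.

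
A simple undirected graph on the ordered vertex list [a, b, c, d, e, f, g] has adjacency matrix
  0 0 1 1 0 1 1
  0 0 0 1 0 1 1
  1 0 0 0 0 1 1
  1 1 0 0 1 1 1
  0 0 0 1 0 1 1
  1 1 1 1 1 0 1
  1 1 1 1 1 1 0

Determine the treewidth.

A width-3 tree decomposition is:
Bags: B1 = {a, c, f, g}  B2 = {a, d, f, g}  B3 = {b, d, f, g}  B4 = {d, e, f, g}
Tree: B1–B2, B2–B3, B3–B4
The largest bag has 4 vertices, giving width 3; this decomposition certifies tw(G) ≤ 3. On the other hand G contains the 4-clique {d, e, f, g}. A clique must lie in a single bag of any decomposition, so no decomposition can have width below 3. Hence tw(G) = 3 exactly.

3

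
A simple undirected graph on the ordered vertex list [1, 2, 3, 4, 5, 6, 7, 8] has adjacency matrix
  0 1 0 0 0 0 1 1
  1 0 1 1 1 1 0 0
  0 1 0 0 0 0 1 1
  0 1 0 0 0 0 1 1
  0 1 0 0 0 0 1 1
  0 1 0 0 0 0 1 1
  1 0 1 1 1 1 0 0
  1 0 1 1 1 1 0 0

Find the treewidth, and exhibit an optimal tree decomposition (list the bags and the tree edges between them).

Treewidth 3.
One such decomposition:
Bags: B1 = {2, 4, 7, 8}  B2 = {2, 6, 7, 8}  B3 = {1, 2, 7, 8}  B4 = {2, 3, 7, 8}  B5 = {2, 5, 7, 8}
Tree: B1–B2, B2–B3, B3–B4, B4–B5

Every bag has size at most 4, so the width is 4 − 1 = 3 and tw(G) ≤ 3. For the lower bound: the 4 vertex sets {4,8}, {6,7}, {2}, {1} are disjoint, each induces a connected subgraph, and every pair is joined by at least one edge of G. Contracting each set to a single vertex therefore yields K_{4} as a minor, and since treewidth is minor-monotone, tw(G) ≥ tw(K_{4}) = 3. The upper and lower bounds meet at 3, so that is the treewidth.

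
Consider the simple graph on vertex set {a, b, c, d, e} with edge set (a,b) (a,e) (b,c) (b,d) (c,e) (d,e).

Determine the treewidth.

2

A width-2 tree decomposition is:
Bags: B1 = {a, b, e}  B2 = {b, c, e}  B3 = {b, d, e}
Tree: B1–B2, B2–B3
Every bag has size at most 3, so the width is 3 − 1 = 2 and tw(G) ≤ 2. Since a–e–c–b–a is a cycle in G, G is not acyclic. Forests are exactly the graphs of treewidth ≤ 1, so tw(G) ≥ 2. The upper and lower bounds meet at 2, so that is the treewidth.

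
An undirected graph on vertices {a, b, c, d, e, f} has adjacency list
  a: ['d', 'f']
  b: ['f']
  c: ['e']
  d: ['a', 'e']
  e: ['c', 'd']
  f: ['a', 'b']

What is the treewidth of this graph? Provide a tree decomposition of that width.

Treewidth 1.
One optimal decomposition is:
Bags: B1 = {c, e}  B2 = {d, e}  B3 = {a, d}  B4 = {a, f}  B5 = {b, f}
Tree: B1–B2, B2–B3, B3–B4, B4–B5

Each bag holds 2 vertices, so the decomposition has width 1, which upper-bounds the treewidth. Since G has at least one edge (e.g. c–e), it is not an edgeless graph, so tw(G) ≥ 1. The upper and lower bounds meet at 1, so that is the treewidth.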